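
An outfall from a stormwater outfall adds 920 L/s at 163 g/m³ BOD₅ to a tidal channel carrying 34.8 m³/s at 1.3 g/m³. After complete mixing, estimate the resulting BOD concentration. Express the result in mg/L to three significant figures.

920 L/s = 0.92 m³/s.
Conservation of mass across the mixing zone: C = (0.92·163 + 34.8·1.3) / (0.92 + 34.8) = 195.2/35.72 = 5.465 mg/L.

5.46 mg/L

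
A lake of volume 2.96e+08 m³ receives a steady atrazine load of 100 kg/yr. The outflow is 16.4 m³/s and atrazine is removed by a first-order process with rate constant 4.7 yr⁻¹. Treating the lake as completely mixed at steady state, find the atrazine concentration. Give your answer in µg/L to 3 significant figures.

Outflow Q = 16.4 m³/s × 3.156e+07 s/yr = 5.175e+08 m³/yr.
Steady-state CSTR mass balance: W = Q·C + k·V·C, so C = W/(Q + kV).
Q + kV = 5.175e+08 + 4.7·2.96e+08 = 1.909e+09 m³/yr.
C = 100/1.909e+09 = 5.239e-08 kg/m³ = 5.239e-05 mg/L = 0.05239 µg/L.

0.0524 µg/L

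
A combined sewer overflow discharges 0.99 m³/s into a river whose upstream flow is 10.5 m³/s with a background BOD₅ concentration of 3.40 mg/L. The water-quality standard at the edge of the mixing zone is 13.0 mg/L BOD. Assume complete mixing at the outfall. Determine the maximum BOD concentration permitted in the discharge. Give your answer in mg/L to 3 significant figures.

Mass balance: 13·11.49 = 0.99·Cₑ + 10.5·3.4.
Cₑ = (149.4 − 35.7) / 0.99 = 114.8 mg/L.

115 mg/L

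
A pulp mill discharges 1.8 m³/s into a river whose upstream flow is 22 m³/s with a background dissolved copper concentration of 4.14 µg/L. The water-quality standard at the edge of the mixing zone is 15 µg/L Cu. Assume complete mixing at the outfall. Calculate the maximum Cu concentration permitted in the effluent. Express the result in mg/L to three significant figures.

0.148 mg/L

4.14 µg/L = 0.00414 mg/L.
15 µg/L = 0.015 mg/L.
Mass balance: 0.015·23.8 = 1.8·Cₑ + 22·0.00414.
Cₑ = (0.357 − 0.09108) / 1.8 = 0.1477 mg/L.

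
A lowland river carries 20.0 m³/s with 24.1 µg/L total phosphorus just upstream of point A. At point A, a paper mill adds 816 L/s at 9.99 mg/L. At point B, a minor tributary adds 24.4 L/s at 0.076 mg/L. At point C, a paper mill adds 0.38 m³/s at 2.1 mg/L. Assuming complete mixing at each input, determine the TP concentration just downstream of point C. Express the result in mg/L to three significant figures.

24.1 µg/L = 0.0241 mg/L.
816 L/s = 0.816 m³/s.
After input A: C = (20·0.0241 + 0.816·9.99) / 20.82 = 0.4148 mg/L.
24.4 L/s = 0.0244 m³/s.
After input B: C = (20.82·0.4148 + 0.0244·0.076) / 20.84 = 0.4144 mg/L.
After input C: C = (20.84·0.4144 + 0.38·2.1) / 21.22 = 0.4446 mg/L.

0.445 mg/L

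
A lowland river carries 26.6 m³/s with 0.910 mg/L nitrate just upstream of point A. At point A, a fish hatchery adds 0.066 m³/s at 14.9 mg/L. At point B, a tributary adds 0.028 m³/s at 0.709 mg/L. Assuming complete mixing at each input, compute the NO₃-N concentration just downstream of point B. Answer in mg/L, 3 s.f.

After input A: C = (26.6·0.91 + 0.066·14.9) / 26.67 = 0.9446 mg/L.
After input B: C = (26.67·0.9446 + 0.028·0.709) / 26.69 = 0.9444 mg/L.

0.944 mg/L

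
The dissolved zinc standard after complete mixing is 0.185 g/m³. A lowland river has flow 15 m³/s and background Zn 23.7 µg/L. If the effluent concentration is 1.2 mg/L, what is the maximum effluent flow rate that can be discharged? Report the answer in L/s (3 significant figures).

2380 L/s

23.7 µg/L = 0.0237 mg/L.
Mass balance at complete mixing: C_std·(Q_w + Q_r) = Q_w·C_e + Q_r·C_b.
Rearranging, Q_w = Q_r·(C_std − C_b)/(C_e − C_std) = 15·(0.185 − 0.0237) / (1.2 − 0.185) = 2.384 m³/s.
= 2384 L/s.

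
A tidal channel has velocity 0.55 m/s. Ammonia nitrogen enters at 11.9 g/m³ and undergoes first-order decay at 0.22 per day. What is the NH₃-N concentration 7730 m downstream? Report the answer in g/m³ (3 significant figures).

11.5 g/m³

Travel time t = 7730 m / 0.55 m/s = 7730/0.55 = 1.405e+04 s = 0.1627 d.
First-order decay: C = 11.9·exp(−0.22·0.1627) = 11.9·0.9648 = 11.48 g/m³.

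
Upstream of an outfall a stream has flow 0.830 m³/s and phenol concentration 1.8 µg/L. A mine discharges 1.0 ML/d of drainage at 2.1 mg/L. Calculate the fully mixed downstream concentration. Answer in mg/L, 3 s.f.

1.0 ML/d = 0.01157 m³/s.
1.8 µg/L = 0.0018 mg/L.
By mass balance at complete mixing, C = (0.01157·2.1 + 0.83·0.0018) / (0.01157 + 0.83) = 0.0258/0.8416 = 0.03066 mg/L.

0.0307 mg/L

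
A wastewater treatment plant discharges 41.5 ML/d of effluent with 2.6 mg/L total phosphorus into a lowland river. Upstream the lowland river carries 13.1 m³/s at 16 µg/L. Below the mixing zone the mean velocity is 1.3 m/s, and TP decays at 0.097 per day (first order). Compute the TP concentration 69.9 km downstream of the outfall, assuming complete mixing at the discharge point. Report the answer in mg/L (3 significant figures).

41.5 ML/d = 0.4803 m³/s.
16 µg/L = 0.016 mg/L.
After complete mixing, C₀ = (0.4803·2.6 + 13.1·0.016) / 13.58 = 0.1074 mg/L.
Travel time t = 6.99e+04 m / 1.3 m/s = 5.377e+04 s = 0.6223 d.
C = 0.1074·exp(−0.097·0.6223) = 0.1074·0.9414 = 0.1011 mg/L.

0.101 mg/L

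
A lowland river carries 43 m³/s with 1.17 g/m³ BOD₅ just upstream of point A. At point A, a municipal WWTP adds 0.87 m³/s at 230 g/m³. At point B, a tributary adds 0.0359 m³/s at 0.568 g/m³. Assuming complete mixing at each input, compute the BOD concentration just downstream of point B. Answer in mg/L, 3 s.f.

After input A: C = (43·1.17 + 0.87·230) / 43.87 = 5.708 mg/L.
After input B: C = (43.87·5.708 + 0.0359·0.568) / 43.91 = 5.704 mg/L.

5.70 mg/L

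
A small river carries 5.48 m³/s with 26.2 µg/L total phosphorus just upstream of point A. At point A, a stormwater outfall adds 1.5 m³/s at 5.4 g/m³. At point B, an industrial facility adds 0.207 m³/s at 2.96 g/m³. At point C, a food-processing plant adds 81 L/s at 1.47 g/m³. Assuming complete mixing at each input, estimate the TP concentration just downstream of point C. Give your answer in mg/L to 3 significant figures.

26.2 µg/L = 0.0262 mg/L.
After input A: C = (5.48·0.0262 + 1.5·5.4) / 6.98 = 1.181 mg/L.
After input B: C = (6.98·1.181 + 0.207·2.96) / 7.187 = 1.232 mg/L.
81 L/s = 0.081 m³/s.
After input C: C = (7.187·1.232 + 0.081·1.47) / 7.268 = 1.235 mg/L.

1.23 mg/L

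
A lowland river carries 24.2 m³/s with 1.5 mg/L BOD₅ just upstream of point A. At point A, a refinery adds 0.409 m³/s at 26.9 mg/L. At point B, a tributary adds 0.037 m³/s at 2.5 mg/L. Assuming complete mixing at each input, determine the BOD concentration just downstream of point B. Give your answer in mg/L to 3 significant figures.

After input A: C = (24.2·1.5 + 0.409·26.9) / 24.61 = 1.922 mg/L.
After input B: C = (24.61·1.922 + 0.037·2.5) / 24.65 = 1.923 mg/L.

1.92 mg/L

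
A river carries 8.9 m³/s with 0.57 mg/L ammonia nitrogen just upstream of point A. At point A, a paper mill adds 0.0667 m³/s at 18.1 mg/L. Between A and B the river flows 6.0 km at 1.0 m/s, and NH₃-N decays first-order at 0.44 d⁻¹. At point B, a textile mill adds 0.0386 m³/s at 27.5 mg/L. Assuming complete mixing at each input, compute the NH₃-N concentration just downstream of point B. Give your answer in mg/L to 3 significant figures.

0.794 mg/L

After input A: C = (8.9·0.57 + 0.0667·18.1) / 8.967 = 0.7004 mg/L.
Over the 6.0 km reach to input B (t = 6000 s = 0.06944 d), decay gives C = 0.7004·exp(−0.44·0.06944) = 0.6793 mg/L.
After input B: C = (8.967·0.6793 + 0.0386·27.5) / 9.005 = 0.7943 mg/L.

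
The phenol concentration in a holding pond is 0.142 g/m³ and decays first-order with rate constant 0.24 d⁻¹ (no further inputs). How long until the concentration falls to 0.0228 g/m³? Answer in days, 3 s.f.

7.62 d

t = ln(C₀/C)/k = ln(0.142/0.0228)/0.24 = 1.829/0.24 = 7.621 d.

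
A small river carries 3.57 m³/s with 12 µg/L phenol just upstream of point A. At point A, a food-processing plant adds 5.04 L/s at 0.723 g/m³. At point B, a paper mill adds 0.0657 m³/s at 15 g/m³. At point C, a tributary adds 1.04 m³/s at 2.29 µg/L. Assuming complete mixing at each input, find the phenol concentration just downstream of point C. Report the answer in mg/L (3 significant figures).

0.221 mg/L

12 µg/L = 0.012 mg/L.
5.04 L/s = 0.00504 m³/s.
After input A: C = (3.57·0.012 + 0.00504·0.723) / 3.575 = 0.013 mg/L.
After input B: C = (3.575·0.013 + 0.0657·15) / 3.641 = 0.2835 mg/L.
2.29 µg/L = 0.00229 mg/L.
After input C: C = (3.641·0.2835 + 1.04·0.00229) / 4.681 = 0.221 mg/L.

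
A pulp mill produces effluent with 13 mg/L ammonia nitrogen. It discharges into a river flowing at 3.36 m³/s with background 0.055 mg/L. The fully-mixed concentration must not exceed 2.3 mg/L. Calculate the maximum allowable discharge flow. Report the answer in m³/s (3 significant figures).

0.705 m³/s

Mass balance at complete mixing: C_std·(Q_w + Q_r) = Q_w·C_e + Q_r·C_b.
Rearranging, Q_w = Q_r·(C_std − C_b)/(C_e − C_std) = 3.36·(2.3 − 0.055) / (13 − 2.3) = 0.705 m³/s.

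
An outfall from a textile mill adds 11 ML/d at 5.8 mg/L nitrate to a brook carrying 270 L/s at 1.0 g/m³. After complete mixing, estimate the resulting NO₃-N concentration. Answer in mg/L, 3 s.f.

2.54 mg/L

11 ML/d = 0.1273 m³/s.
270 L/s = 0.27 m³/s.
Flow-weighted mixing gives C = (0.1273·5.8 + 0.27·1) / (0.1273 + 0.27) = 1.008/0.3973 = 2.538 mg/L.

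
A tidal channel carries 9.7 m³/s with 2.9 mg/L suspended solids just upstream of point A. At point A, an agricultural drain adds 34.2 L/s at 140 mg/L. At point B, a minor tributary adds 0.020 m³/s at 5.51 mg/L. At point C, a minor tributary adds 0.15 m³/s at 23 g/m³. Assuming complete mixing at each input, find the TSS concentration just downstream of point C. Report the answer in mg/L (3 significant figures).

3.68 mg/L

34.2 L/s = 0.0342 m³/s.
After input A: C = (9.7·2.9 + 0.0342·140) / 9.734 = 3.382 mg/L.
After input B: C = (9.734·3.382 + 0.02·5.51) / 9.754 = 3.386 mg/L.
After input C: C = (9.754·3.386 + 0.15·23) / 9.904 = 3.683 mg/L.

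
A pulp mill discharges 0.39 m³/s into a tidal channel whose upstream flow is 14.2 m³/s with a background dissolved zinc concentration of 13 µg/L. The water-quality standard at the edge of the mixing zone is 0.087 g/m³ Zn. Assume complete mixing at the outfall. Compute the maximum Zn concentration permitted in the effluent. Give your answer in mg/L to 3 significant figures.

2.78 mg/L

13 µg/L = 0.013 mg/L.
Mass balance: 0.087·14.59 = 0.39·Cₑ + 14.2·0.013.
Cₑ = (1.269 − 0.1846) / 0.39 = 2.781 mg/L.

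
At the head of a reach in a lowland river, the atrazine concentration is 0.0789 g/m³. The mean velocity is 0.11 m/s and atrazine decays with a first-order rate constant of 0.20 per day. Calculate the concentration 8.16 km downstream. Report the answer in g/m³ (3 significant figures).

Travel time t = 8.16 km / 0.11 m/s = 8160/0.11 = 7.418e+04 s = 0.8586 d.
First-order decay: C = 0.0789·exp(−0.20·0.8586) = 0.0789·0.8422 = 0.06645 g/m³.

0.0665 g/m³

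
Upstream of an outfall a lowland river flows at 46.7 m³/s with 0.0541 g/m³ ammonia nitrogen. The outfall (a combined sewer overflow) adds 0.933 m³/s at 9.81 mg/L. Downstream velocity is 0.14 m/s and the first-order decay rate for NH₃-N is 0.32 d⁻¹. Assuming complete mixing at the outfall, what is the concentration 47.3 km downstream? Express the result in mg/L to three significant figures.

0.0702 mg/L

After complete mixing, C₀ = (0.933·9.81 + 46.7·0.0541) / 47.63 = 0.2452 mg/L.
Travel time t = 4.73e+04 m / 0.14 m/s = 3.379e+05 s = 3.91 d.
C = 0.2452·exp(−0.32·3.91) = 0.2452·0.2861 = 0.07016 mg/L.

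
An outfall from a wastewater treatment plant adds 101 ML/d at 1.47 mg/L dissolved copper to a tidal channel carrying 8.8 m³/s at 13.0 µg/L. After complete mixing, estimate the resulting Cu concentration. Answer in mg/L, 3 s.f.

0.184 mg/L

101 ML/d = 1.169 m³/s.
13.0 µg/L = 0.013 mg/L.
Flow-weighted mixing gives C = (1.169·1.47 + 8.8·0.013) / (1.169 + 8.8) = 1.833/9.969 = 0.1839 mg/L.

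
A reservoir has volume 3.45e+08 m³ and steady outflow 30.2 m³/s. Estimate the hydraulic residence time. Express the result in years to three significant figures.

0.362 yr

Q = 30.2 m³/s × 3.156e+07 s/yr = 9.53e+08 m³/yr.
Hydraulic residence time τ = V/Q = 3.45e+08/9.53e+08 = 0.362 yr.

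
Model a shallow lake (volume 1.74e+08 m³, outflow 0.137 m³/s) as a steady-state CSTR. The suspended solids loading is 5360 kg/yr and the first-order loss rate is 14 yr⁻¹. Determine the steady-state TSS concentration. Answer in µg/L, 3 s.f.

Outflow Q = 0.137 m³/s × 3.156e+07 s/yr = 4.323e+06 m³/yr.
Steady-state CSTR mass balance: W = Q·C + k·V·C, so C = W/(Q + kV).
Q + kV = 4.323e+06 + 14·1.74e+08 = 2.44e+09 m³/yr.
C = 5360/2.44e+09 = 2.196e-06 kg/m³ = 0.002196 mg/L = 2.196 µg/L.

2.20 µg/L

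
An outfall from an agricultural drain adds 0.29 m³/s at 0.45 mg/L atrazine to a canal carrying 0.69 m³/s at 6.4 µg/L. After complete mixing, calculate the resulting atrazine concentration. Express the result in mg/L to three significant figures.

6.4 µg/L = 0.0064 mg/L.
Conservation of mass across the mixing zone: C = (0.29·0.45 + 0.69·0.0064) / (0.29 + 0.69) = 0.1349/0.98 = 0.1377 mg/L.

0.138 mg/L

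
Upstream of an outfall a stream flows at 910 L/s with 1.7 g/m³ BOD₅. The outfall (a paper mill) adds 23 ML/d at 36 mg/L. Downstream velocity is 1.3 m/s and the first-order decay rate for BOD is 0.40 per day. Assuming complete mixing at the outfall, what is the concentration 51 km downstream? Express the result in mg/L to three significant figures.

23 ML/d = 0.2662 m³/s.
910 L/s = 0.91 m³/s.
After complete mixing, C₀ = (0.2662·36 + 0.91·1.7) / 1.176 = 9.463 mg/L.
Travel time t = 5.1e+04 m / 1.3 m/s = 3.923e+04 s = 0.4541 d.
C = 9.463·exp(−0.40·0.4541) = 9.463·0.8339 = 7.891 mg/L.

7.89 mg/L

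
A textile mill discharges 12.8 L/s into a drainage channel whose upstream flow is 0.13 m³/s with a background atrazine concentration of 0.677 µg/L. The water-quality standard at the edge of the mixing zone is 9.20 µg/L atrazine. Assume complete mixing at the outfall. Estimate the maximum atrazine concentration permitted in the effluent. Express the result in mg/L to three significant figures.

12.8 L/s = 0.0128 m³/s.
0.677 µg/L = 0.000677 mg/L.
9.20 µg/L = 0.0092 mg/L.
Mass balance: 0.0092·0.1428 = 0.0128·Cₑ + 0.13·0.000677.
Cₑ = (0.001314 − 8.801e-05) / 0.0128 = 0.09576 mg/L.

0.0958 mg/L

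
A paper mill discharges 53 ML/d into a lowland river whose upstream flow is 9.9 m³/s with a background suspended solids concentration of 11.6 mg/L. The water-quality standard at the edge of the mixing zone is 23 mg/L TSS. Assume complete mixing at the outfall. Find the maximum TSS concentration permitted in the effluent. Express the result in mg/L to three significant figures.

207 mg/L

53 ML/d = 0.6134 m³/s.
Mass balance: 23·10.51 = 0.6134·Cₑ + 9.9·11.6.
Cₑ = (241.8 − 114.8) / 0.6134 = 207 mg/L.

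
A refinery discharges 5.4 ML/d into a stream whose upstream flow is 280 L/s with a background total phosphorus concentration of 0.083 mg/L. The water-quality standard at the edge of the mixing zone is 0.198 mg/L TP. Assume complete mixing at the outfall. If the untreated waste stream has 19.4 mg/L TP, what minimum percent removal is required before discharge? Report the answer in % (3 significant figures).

5.4 ML/d = 0.0625 m³/s.
280 L/s = 0.28 m³/s.
Mass balance: 0.198·0.3425 = 0.0625·Cₑ + 0.28·0.083.
Cₑ = (0.06782 − 0.02324) / 0.0625 = 0.7132 mg/L.
Required removal = 1 − 0.7132/19.4 = 96.32 %.

96.3 %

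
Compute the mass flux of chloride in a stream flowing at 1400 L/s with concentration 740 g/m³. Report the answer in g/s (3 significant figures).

1040 g/s

1400 L/s = 1.4 m³/s.
Mass flux = Q·C = 1.4 m³/s × 740 g/m³ = 1036 g/s.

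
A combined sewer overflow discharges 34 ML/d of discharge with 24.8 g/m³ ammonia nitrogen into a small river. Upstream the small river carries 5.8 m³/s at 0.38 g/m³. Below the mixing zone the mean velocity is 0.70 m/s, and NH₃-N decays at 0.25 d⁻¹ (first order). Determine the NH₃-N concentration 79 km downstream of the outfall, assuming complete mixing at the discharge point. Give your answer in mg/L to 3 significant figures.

1.39 mg/L

34 ML/d = 0.3935 m³/s.
After complete mixing, C₀ = (0.3935·24.8 + 5.8·0.38) / 6.194 = 1.932 mg/L.
Travel time t = 7.9e+04 m / 0.70 m/s = 1.129e+05 s = 1.306 d.
C = 1.932·exp(−0.25·1.306) = 1.932·0.7214 = 1.393 mg/L.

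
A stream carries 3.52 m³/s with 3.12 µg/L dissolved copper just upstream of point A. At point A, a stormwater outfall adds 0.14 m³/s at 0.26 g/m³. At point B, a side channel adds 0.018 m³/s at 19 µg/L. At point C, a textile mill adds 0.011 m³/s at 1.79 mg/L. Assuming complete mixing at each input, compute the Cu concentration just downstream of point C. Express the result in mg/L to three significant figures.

0.0183 mg/L

3.12 µg/L = 0.00312 mg/L.
After input A: C = (3.52·0.00312 + 0.14·0.26) / 3.66 = 0.01295 mg/L.
19 µg/L = 0.019 mg/L.
After input B: C = (3.66·0.01295 + 0.018·0.019) / 3.678 = 0.01298 mg/L.
After input C: C = (3.678·0.01298 + 0.011·1.79) / 3.689 = 0.01827 mg/L.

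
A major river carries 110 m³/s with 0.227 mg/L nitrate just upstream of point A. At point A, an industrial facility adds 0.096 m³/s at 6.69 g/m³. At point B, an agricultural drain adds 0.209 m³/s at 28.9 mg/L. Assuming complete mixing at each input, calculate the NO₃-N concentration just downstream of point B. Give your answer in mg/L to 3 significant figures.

0.287 mg/L

After input A: C = (110·0.227 + 0.096·6.69) / 110.1 = 0.2326 mg/L.
After input B: C = (110.1·0.2326 + 0.209·28.9) / 110.3 = 0.287 mg/L.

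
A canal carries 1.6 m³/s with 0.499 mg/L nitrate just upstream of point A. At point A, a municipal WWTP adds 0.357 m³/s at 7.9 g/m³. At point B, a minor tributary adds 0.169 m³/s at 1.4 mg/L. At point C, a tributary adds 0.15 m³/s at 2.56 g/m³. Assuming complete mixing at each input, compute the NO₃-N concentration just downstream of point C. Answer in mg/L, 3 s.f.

After input A: C = (1.6·0.499 + 0.357·7.9) / 1.957 = 1.849 mg/L.
After input B: C = (1.957·1.849 + 0.169·1.4) / 2.126 = 1.813 mg/L.
After input C: C = (2.126·1.813 + 0.15·2.56) / 2.276 = 1.863 mg/L.

1.86 mg/L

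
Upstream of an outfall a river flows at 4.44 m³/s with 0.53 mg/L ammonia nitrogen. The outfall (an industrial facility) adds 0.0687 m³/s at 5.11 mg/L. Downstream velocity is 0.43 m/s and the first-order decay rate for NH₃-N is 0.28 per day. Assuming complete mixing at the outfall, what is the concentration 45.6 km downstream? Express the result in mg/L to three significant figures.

0.425 mg/L

After complete mixing, C₀ = (0.0687·5.11 + 4.44·0.53) / 4.509 = 0.5998 mg/L.
Travel time t = 4.56e+04 m / 0.43 m/s = 1.06e+05 s = 1.227 d.
C = 0.5998·exp(−0.28·1.227) = 0.5998·0.7092 = 0.4253 mg/L.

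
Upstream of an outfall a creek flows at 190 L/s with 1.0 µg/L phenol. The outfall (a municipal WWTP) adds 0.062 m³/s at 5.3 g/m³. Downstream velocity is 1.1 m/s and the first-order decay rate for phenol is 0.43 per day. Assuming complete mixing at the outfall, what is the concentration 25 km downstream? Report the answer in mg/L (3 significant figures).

190 L/s = 0.19 m³/s.
1.0 µg/L = 0.001 mg/L.
After complete mixing, C₀ = (0.062·5.3 + 0.19·0.001) / 0.252 = 1.305 mg/L.
Travel time t = 2.5e+04 m / 1.1 m/s = 2.273e+04 s = 0.263 d.
C = 1.305·exp(−0.43·0.263) = 1.305·0.8931 = 1.165 mg/L.

1.17 mg/L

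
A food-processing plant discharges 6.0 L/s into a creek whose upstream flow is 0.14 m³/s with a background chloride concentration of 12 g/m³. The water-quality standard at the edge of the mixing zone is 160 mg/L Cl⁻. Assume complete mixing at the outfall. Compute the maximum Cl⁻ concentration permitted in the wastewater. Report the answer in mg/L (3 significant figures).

3610 mg/L

6.0 L/s = 0.006 m³/s.
Mass balance: 160·0.146 = 0.006·Cₑ + 0.14·12.
Cₑ = (23.36 − 1.68) / 0.006 = 3613 mg/L.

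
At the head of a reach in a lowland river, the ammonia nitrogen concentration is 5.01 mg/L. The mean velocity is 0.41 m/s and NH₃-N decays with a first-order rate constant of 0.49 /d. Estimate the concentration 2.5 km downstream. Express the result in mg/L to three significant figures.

4.84 mg/L

Travel time t = 2.5 km / 0.41 m/s = 2500/0.41 = 6098 s = 0.07057 d.
First-order decay: C = 5.01·exp(−0.49·0.07057) = 5.01·0.966 = 4.84 mg/L.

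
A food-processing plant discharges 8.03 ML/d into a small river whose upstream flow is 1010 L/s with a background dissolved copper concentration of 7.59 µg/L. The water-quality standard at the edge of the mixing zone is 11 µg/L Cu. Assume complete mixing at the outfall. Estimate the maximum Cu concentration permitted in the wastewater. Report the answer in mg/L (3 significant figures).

0.0481 mg/L

8.03 ML/d = 0.09294 m³/s.
1010 L/s = 1.01 m³/s.
7.59 µg/L = 0.00759 mg/L.
11 µg/L = 0.011 mg/L.
Mass balance: 0.011·1.103 = 0.09294·Cₑ + 1.01·0.00759.
Cₑ = (0.01213 − 0.007666) / 0.09294 = 0.04806 mg/L.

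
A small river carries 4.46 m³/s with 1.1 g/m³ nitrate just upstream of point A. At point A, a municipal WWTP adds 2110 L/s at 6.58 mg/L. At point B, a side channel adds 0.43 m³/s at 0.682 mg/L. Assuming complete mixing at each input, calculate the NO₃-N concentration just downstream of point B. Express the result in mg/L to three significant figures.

2.73 mg/L

2110 L/s = 2.11 m³/s.
After input A: C = (4.46·1.1 + 2.11·6.58) / 6.57 = 2.86 mg/L.
After input B: C = (6.57·2.86 + 0.43·0.682) / 7 = 2.726 mg/L.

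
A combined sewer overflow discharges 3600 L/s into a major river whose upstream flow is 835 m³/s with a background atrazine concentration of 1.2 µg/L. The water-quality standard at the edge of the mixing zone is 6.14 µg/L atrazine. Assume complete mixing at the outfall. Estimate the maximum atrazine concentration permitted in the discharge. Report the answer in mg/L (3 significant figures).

1.15 mg/L

3600 L/s = 3.6 m³/s.
1.2 µg/L = 0.0012 mg/L.
6.14 µg/L = 0.00614 mg/L.
Mass balance: 0.00614·838.6 = 3.6·Cₑ + 835·0.0012.
Cₑ = (5.149 − 1.002) / 3.6 = 1.152 mg/L.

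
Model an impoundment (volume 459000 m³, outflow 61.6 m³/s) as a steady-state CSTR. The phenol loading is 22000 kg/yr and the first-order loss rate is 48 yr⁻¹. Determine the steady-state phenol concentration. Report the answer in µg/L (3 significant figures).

Outflow Q = 61.6 m³/s × 3.156e+07 s/yr = 1.944e+09 m³/yr.
Steady-state CSTR mass balance: W = Q·C + k·V·C, so C = W/(Q + kV).
Q + kV = 1.944e+09 + 48·459000 = 1.966e+09 m³/yr.
C = 22000/1.966e+09 = 1.119e-05 kg/m³ = 0.01119 mg/L = 11.19 µg/L.

11.2 µg/L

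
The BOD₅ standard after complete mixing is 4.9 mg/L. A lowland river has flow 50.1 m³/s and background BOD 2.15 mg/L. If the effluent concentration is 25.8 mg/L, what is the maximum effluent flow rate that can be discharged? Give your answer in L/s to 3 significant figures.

6590 L/s

Mass balance at complete mixing: C_std·(Q_w + Q_r) = Q_w·C_e + Q_r·C_b.
Rearranging, Q_w = Q_r·(C_std − C_b)/(C_e − C_std) = 50.1·(4.9 − 2.15) / (25.8 − 4.9) = 6.592 m³/s.
= 6592 L/s.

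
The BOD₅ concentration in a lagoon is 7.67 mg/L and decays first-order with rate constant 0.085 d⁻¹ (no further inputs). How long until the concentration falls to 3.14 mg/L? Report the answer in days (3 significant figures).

t = ln(C₀/C)/k = ln(7.67/3.14)/0.085 = 0.8931/0.085 = 10.51 d.

10.5 d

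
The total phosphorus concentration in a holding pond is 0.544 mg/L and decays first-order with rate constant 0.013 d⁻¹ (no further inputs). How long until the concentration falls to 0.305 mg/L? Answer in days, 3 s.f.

44.5 d

t = ln(C₀/C)/k = ln(0.544/0.305)/0.013 = 0.5786/0.013 = 44.51 d.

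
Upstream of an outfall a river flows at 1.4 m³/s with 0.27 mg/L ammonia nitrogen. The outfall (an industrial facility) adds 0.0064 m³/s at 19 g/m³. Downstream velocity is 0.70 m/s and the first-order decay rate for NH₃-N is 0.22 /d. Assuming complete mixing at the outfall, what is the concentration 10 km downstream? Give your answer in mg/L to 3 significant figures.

0.343 mg/L

After complete mixing, C₀ = (0.0064·19 + 1.4·0.27) / 1.406 = 0.3552 mg/L.
Travel time t = 1e+04 m / 0.70 m/s = 1.429e+04 s = 0.1653 d.
C = 0.3552·exp(−0.22·0.1653) = 0.3552·0.9643 = 0.3425 mg/L.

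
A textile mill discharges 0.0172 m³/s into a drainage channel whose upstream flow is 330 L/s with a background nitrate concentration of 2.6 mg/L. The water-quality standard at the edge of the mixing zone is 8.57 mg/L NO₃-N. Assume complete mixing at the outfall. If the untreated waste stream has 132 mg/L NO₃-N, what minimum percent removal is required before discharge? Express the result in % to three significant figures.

6.73 %

330 L/s = 0.33 m³/s.
Mass balance: 8.57·0.3472 = 0.0172·Cₑ + 0.33·2.6.
Cₑ = (2.976 − 0.858) / 0.0172 = 123.1 mg/L.
Required removal = 1 − 123.1/132 = 6.734 %.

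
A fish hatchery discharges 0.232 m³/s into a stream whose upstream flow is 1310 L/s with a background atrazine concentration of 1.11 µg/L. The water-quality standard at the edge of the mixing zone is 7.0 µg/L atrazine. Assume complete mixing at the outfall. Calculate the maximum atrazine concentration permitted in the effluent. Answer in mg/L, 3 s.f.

1310 L/s = 1.31 m³/s.
1.11 µg/L = 0.00111 mg/L.
7.0 µg/L = 0.007 mg/L.
Mass balance: 0.007·1.542 = 0.232·Cₑ + 1.31·0.00111.
Cₑ = (0.01079 − 0.001454) / 0.232 = 0.04026 mg/L.

0.0403 mg/L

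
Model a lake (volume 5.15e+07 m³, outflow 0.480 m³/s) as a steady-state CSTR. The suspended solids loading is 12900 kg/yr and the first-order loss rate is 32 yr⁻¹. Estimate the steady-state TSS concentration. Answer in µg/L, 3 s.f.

Outflow Q = 0.480 m³/s × 3.156e+07 s/yr = 1.515e+07 m³/yr.
Steady-state CSTR mass balance: W = Q·C + k·V·C, so C = W/(Q + kV).
Q + kV = 1.515e+07 + 32·5.15e+07 = 1.663e+09 m³/yr.
C = 12900/1.663e+09 = 7.756e-06 kg/m³ = 0.007756 mg/L = 7.756 µg/L.

7.76 µg/L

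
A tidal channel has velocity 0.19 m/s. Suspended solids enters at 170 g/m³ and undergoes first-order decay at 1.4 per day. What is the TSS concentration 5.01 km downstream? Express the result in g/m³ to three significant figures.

111 g/m³

Travel time t = 5.01 km / 0.19 m/s = 5010/0.19 = 2.637e+04 s = 0.3052 d.
First-order decay: C = 170·exp(−1.4·0.3052) = 170·0.6523 = 110.9 g/m³.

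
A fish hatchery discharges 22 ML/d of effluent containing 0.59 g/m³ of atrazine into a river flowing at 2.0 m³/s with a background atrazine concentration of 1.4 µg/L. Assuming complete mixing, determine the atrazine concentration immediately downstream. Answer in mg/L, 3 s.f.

22 ML/d = 0.2546 m³/s.
1.4 µg/L = 0.0014 mg/L.
Flow-weighted mixing gives C = (0.2546·0.59 + 2·0.0014) / (0.2546 + 2) = 0.153/2.255 = 0.06787 mg/L.

0.0679 mg/L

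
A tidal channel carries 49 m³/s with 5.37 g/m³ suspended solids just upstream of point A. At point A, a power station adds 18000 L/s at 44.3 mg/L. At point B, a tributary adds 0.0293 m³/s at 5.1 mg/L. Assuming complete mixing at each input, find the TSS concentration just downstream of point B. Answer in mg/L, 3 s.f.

15.8 mg/L

18000 L/s = 18 m³/s.
After input A: C = (49·5.37 + 18·44.3) / 67 = 15.83 mg/L.
After input B: C = (67·15.83 + 0.0293·5.1) / 67.03 = 15.82 mg/L.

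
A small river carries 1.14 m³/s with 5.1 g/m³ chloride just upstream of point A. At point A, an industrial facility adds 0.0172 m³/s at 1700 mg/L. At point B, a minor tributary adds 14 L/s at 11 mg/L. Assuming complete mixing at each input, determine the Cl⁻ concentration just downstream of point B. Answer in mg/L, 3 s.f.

After input A: C = (1.14·5.1 + 0.0172·1700) / 1.157 = 30.29 mg/L.
14 L/s = 0.014 m³/s.
After input B: C = (1.157·30.29 + 0.014·11) / 1.171 = 30.06 mg/L.

30.1 mg/L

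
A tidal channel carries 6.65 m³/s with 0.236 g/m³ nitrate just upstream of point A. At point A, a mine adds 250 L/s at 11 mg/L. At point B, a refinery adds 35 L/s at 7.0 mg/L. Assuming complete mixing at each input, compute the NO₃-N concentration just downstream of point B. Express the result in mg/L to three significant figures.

250 L/s = 0.25 m³/s.
After input A: C = (6.65·0.236 + 0.25·11) / 6.9 = 0.626 mg/L.
35 L/s = 0.035 m³/s.
After input B: C = (6.9·0.626 + 0.035·7) / 6.935 = 0.6582 mg/L.

0.658 mg/L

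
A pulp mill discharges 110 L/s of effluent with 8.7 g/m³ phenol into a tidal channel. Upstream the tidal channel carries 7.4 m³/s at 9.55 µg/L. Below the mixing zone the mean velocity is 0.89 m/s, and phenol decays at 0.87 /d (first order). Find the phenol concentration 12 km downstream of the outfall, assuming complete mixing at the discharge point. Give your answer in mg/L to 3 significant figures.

0.119 mg/L

110 L/s = 0.11 m³/s.
9.55 µg/L = 0.00955 mg/L.
After complete mixing, C₀ = (0.11·8.7 + 7.4·0.00955) / 7.51 = 0.1368 mg/L.
Travel time t = 1.2e+04 m / 0.89 m/s = 1.348e+04 s = 0.1561 d.
C = 0.1368·exp(−0.87·0.1561) = 0.1368·0.873 = 0.1195 mg/L.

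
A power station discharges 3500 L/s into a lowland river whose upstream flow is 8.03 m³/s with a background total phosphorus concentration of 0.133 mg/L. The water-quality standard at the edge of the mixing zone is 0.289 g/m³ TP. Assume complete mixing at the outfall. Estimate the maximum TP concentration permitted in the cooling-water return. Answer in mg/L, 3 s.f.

3500 L/s = 3.5 m³/s.
Mass balance: 0.289·11.53 = 3.5·Cₑ + 8.03·0.133.
Cₑ = (3.332 − 1.068) / 3.5 = 0.6469 mg/L.

0.647 mg/L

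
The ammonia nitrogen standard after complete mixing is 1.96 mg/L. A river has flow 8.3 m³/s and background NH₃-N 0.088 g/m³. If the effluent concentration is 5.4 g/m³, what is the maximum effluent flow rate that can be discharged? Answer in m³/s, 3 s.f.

Mass balance at complete mixing: C_std·(Q_w + Q_r) = Q_w·C_e + Q_r·C_b.
Rearranging, Q_w = Q_r·(C_std − C_b)/(C_e − C_std) = 8.3·(1.96 − 0.088) / (5.4 − 1.96) = 4.517 m³/s.

4.52 m³/s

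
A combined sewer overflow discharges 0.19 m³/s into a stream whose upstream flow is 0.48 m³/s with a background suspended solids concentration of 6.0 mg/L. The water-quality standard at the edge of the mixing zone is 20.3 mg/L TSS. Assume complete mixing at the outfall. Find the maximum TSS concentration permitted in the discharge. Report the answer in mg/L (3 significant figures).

56.4 mg/L

Mass balance: 20.3·0.67 = 0.19·Cₑ + 0.48·6.
Cₑ = (13.6 − 2.88) / 0.19 = 56.43 mg/L.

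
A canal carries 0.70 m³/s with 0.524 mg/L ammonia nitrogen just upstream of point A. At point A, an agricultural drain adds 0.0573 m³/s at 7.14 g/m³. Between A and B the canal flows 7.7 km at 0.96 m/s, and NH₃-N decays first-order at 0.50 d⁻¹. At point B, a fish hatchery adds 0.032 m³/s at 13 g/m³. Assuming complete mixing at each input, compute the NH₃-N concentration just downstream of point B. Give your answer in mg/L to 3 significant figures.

1.47 mg/L

After input A: C = (0.7·0.524 + 0.0573·7.14) / 0.7573 = 1.025 mg/L.
Over the 7.7 km reach to input B (t = 8021 s = 0.09283 d), decay gives C = 1.025·exp(−0.50·0.09283) = 0.9781 mg/L.
After input B: C = (0.7573·0.9781 + 0.032·13) / 0.7893 = 1.466 mg/L.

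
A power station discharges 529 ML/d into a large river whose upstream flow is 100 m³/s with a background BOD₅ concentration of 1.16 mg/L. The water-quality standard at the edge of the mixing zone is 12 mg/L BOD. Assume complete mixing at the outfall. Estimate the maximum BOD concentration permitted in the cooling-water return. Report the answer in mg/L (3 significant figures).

529 ML/d = 6.123 m³/s.
Mass balance: 12·106.1 = 6.123·Cₑ + 100·1.16.
Cₑ = (1273 − 116) / 6.123 = 189 mg/L.

189 mg/L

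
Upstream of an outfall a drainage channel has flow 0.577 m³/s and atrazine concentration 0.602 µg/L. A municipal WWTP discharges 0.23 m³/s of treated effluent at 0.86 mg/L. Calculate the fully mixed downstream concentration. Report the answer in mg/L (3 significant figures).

0.602 µg/L = 0.000602 mg/L.
By mass balance at complete mixing, C = (0.23·0.86 + 0.577·0.000602) / (0.23 + 0.577) = 0.1981/0.807 = 0.2455 mg/L.

0.246 mg/L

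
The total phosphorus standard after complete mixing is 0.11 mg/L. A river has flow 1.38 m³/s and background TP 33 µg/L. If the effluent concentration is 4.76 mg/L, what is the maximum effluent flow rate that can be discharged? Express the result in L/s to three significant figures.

22.9 L/s

33 µg/L = 0.033 mg/L.
Mass balance at complete mixing: C_std·(Q_w + Q_r) = Q_w·C_e + Q_r·C_b.
Rearranging, Q_w = Q_r·(C_std − C_b)/(C_e − C_std) = 1.38·(0.11 − 0.033) / (4.76 − 0.11) = 0.02285 m³/s.
= 22.85 L/s.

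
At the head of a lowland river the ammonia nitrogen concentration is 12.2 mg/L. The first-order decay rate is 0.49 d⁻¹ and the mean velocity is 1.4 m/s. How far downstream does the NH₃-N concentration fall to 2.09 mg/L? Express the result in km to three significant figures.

436 km

From C = C₀·e^(−kt), t = ln(C₀/C)/k = ln(12.2/2.09)/0.49 = 1.764/0.49 = 3.601 d.
Distance = v·t = 1.4 m/s × 3.111e+05 s = 4.355e+05 m = 435.5 km.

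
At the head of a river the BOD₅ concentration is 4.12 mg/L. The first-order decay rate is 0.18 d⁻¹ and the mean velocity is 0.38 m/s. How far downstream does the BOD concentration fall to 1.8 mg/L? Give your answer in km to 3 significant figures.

From C = C₀·e^(−kt), t = ln(C₀/C)/k = ln(4.12/1.8)/0.18 = 0.8281/0.18 = 4.6 d.
Distance = v·t = 0.38 m/s × 3.975e+05 s = 1.51e+05 m = 151 km.

151 km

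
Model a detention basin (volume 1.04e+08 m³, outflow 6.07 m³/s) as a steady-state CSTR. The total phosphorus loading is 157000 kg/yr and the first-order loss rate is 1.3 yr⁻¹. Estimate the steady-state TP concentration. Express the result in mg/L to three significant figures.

Outflow Q = 6.07 m³/s × 3.156e+07 s/yr = 1.916e+08 m³/yr.
Steady-state CSTR mass balance: W = Q·C + k·V·C, so C = W/(Q + kV).
Q + kV = 1.916e+08 + 1.3·1.04e+08 = 3.268e+08 m³/yr.
C = 157000/3.268e+08 = 0.0004805 kg/m³ = 0.4805 mg/L.

0.480 mg/L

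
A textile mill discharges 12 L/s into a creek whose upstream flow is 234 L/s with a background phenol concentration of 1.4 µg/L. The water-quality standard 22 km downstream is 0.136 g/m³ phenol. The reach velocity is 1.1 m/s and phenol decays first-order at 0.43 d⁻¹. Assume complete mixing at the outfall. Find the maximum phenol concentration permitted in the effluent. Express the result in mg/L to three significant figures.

3.05 mg/L

12 L/s = 0.012 m³/s.
234 L/s = 0.234 m³/s.
1.4 µg/L = 0.0014 mg/L.
Travel time to the compliance point: t = 2.2e+04/1.1 = 2e+04 s = 0.2315 d; decay factor exp(−0.43·0.2315) = 0.9053.
So the concentration just after mixing may be at most 0.136/0.9053 = 0.1502 mg/L.
Mass balance: 0.1502·0.246 = 0.012·Cₑ + 0.234·0.0014.
Cₑ = (0.03696 − 0.0003276) / 0.012 = 3.052 mg/L.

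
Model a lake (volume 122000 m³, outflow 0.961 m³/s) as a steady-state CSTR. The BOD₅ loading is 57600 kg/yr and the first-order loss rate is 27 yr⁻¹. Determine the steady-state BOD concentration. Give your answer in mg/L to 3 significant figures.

1.71 mg/L

Outflow Q = 0.961 m³/s × 3.156e+07 s/yr = 3.033e+07 m³/yr.
Steady-state CSTR mass balance: W = Q·C + k·V·C, so C = W/(Q + kV).
Q + kV = 3.033e+07 + 27·122000 = 3.362e+07 m³/yr.
C = 57600/3.362e+07 = 0.001713 kg/m³ = 1.713 mg/L.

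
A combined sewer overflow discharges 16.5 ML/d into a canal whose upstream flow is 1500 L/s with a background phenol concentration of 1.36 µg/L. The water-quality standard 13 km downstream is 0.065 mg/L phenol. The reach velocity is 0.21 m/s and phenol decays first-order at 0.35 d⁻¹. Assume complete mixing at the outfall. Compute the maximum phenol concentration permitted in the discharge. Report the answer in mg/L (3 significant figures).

16.5 ML/d = 0.191 m³/s.
1500 L/s = 1.5 m³/s.
1.36 µg/L = 0.00136 mg/L.
Travel time to the compliance point: t = 1.3e+04/0.21 = 6.19e+04 s = 0.7165 d; decay factor exp(−0.35·0.7165) = 0.7782.
So the concentration just after mixing may be at most 0.065/0.7782 = 0.08353 mg/L.
Mass balance: 0.08353·1.691 = 0.191·Cₑ + 1.5·0.00136.
Cₑ = (0.1412 − 0.00204) / 0.191 = 0.7289 mg/L.

0.729 mg/L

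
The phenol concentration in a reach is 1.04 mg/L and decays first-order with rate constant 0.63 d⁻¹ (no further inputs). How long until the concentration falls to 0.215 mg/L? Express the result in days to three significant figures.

t = ln(C₀/C)/k = ln(1.04/0.215)/0.63 = 1.576/0.63 = 2.502 d.

2.50 d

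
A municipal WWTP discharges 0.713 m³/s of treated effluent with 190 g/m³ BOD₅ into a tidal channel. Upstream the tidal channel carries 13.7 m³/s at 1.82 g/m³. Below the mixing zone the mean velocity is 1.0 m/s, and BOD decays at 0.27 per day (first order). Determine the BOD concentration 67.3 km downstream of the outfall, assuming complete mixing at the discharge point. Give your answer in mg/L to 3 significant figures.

After complete mixing, C₀ = (0.713·190 + 13.7·1.82) / 14.41 = 11.13 mg/L.
Travel time t = 6.73e+04 m / 1.0 m/s = 6.73e+04 s = 0.7789 d.
C = 11.13·exp(−0.27·0.7789) = 11.13·0.8103 = 9.018 mg/L.

9.02 mg/L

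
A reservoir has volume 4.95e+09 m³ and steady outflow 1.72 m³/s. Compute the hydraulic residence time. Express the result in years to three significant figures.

Q = 1.72 m³/s × 3.156e+07 s/yr = 5.428e+07 m³/yr.
Hydraulic residence time τ = V/Q = 4.95e+09/5.428e+07 = 91.2 yr.

91.2 yr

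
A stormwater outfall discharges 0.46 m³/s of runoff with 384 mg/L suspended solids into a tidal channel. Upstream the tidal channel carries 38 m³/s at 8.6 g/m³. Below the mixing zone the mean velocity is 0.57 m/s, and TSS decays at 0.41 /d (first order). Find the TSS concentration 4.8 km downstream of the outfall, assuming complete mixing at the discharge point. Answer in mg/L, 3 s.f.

12.6 mg/L

After complete mixing, C₀ = (0.46·384 + 38·8.6) / 38.46 = 13.09 mg/L.
Travel time t = 4800 m / 0.57 m/s = 8421 s = 0.09747 d.
C = 13.09·exp(−0.41·0.09747) = 13.09·0.9608 = 12.58 mg/L.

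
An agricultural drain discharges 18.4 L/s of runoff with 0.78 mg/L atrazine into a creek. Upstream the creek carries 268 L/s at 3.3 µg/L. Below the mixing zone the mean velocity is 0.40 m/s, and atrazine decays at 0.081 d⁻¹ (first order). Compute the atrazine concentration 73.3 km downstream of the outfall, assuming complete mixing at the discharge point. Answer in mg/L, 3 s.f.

0.0448 mg/L

18.4 L/s = 0.0184 m³/s.
268 L/s = 0.268 m³/s.
3.3 µg/L = 0.0033 mg/L.
After complete mixing, C₀ = (0.0184·0.78 + 0.268·0.0033) / 0.2864 = 0.0532 mg/L.
Travel time t = 7.33e+04 m / 0.40 m/s = 1.832e+05 s = 2.121 d.
C = 0.0532·exp(−0.081·2.121) = 0.0532·0.8422 = 0.0448 mg/L.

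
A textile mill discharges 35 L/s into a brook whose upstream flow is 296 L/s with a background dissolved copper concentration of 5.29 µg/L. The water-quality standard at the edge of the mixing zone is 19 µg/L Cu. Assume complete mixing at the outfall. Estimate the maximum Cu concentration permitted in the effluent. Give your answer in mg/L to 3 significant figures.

0.135 mg/L

35 L/s = 0.035 m³/s.
296 L/s = 0.296 m³/s.
5.29 µg/L = 0.00529 mg/L.
19 µg/L = 0.019 mg/L.
Mass balance: 0.019·0.331 = 0.035·Cₑ + 0.296·0.00529.
Cₑ = (0.006289 − 0.001566) / 0.035 = 0.1349 mg/L.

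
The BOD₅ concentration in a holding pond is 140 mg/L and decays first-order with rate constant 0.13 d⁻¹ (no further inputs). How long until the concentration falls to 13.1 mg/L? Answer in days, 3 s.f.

18.2 d

t = ln(C₀/C)/k = ln(140/13.1)/0.13 = 2.369/0.13 = 18.22 d.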